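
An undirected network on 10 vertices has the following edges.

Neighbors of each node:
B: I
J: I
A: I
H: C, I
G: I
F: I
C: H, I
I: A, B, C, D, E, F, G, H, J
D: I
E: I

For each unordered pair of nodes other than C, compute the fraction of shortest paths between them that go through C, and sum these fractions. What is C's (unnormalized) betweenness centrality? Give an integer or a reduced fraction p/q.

0

No shortest path between any pair of other nodes passes through C.
Summing the contributions gives betweenness(C) = 0.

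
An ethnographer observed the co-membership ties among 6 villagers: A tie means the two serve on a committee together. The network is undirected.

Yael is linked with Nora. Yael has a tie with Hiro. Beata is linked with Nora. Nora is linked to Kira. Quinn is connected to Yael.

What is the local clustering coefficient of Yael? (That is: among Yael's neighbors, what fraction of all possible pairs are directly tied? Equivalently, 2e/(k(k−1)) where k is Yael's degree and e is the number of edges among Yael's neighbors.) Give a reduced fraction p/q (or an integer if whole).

Yael's neighbors: Hiro, Nora, and Quinn (k = 3).
Possible neighbor pairs: C(3,2) = 3. Edges among them: none → e = 0.
Clustering(Yael) = 0/3 = 0.

0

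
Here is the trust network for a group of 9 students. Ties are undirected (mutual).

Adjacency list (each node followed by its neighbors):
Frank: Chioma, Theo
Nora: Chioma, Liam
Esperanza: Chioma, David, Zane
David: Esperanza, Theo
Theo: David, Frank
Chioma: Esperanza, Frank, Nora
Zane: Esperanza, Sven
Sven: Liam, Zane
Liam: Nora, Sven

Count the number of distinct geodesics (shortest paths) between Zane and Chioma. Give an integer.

1

The shortest distance is 2, and the only length-2 path is Zane–Esperanza–Chioma. So there is exactly 1 shortest path.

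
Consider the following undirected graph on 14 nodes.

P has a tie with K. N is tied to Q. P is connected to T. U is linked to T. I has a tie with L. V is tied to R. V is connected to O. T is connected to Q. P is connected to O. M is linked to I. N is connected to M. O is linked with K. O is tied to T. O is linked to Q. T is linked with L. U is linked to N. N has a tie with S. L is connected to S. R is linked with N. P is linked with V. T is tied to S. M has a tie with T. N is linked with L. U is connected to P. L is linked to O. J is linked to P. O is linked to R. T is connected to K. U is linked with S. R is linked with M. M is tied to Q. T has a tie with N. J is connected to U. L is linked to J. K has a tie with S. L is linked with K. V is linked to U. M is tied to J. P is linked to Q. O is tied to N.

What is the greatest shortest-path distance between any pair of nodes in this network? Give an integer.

Eccentricity of each node (its greatest distance to any other): I:3, J:2, K:2, L:2, M:2, N:2, O:2, P:3, Q:2, R:2, S:2, T:2, U:3, V:3.
The maximum eccentricity is 3, realized for instance by the pair P–I via P – T – M – I. So the diameter is 3.

3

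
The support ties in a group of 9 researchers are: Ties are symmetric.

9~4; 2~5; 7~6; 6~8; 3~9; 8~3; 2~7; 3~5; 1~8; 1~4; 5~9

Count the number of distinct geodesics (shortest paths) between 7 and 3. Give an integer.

The shortest distance is 3. The length-3 paths are: 7–2–5–3; 7–6–8–3.
That gives 2 distinct shortest paths.

2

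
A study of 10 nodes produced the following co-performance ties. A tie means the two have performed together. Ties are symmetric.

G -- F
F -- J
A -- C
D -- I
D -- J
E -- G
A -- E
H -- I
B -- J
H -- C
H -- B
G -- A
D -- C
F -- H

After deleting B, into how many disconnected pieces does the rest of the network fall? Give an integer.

1

B's neighbors (H and J) remain reachable from one another through other ties, so the rest of the network stays in one piece.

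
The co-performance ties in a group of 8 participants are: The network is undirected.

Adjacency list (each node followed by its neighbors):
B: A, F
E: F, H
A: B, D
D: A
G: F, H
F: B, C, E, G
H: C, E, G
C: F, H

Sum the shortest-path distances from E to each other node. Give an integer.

Distances from E: A:3, B:2, C:2, D:4, F:1, G:2, H:1.
Sum = 3 + 2 + 2 + 4 + 1 + 2 + 1 = 15.

15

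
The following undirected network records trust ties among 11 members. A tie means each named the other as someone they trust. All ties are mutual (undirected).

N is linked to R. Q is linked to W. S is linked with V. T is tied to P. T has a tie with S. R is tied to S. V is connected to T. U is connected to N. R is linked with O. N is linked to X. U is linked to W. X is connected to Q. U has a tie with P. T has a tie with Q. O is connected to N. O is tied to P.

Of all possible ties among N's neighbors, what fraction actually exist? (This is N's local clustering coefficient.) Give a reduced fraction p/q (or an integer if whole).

1/6

N's neighbors: O, R, U, and X (k = 4).
Possible neighbor pairs: C(4,2) = 6. Edges among them: O–R → e = 1.
Clustering(N) = 1/6.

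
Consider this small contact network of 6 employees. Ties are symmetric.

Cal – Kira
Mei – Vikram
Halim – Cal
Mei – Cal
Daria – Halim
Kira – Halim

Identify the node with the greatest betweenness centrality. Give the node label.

Unnormalized betweenness of each node: Cal:6, Daria:0, Halim:4, Kira:0, Mei:4, Vikram:0.
Cal has the largest value, 6, making it the main broker — the node through which the most shortest paths run.

Cal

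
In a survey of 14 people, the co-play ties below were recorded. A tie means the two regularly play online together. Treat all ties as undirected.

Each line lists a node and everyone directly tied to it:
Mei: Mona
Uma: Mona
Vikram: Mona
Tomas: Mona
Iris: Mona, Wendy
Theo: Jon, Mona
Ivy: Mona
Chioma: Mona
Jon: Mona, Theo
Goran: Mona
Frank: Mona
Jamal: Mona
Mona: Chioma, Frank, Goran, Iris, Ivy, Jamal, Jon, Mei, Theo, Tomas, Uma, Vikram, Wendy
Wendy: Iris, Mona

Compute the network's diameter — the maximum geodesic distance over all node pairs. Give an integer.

2

Eccentricity of each node (its greatest distance to any other): Chioma:2, Frank:2, Goran:2, Iris:2, Ivy:2, Jamal:2, Jon:2, Mei:2, Mona:1, Theo:2, Tomas:2, Uma:2, Vikram:2, Wendy:2.
The maximum eccentricity is 2, realized for instance by the pair Frank–Goran via Frank – Mona – Goran. So the diameter is 2.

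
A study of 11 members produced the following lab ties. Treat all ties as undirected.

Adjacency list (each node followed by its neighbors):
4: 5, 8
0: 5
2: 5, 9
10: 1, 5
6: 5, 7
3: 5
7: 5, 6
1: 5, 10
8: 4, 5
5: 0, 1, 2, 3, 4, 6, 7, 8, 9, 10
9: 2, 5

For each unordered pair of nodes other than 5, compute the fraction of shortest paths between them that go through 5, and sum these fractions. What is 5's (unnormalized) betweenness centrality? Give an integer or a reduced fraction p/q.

Pairs whose geodesics pass through 5 — 1–7: 1; 1–2: 1; 1–4: 1; 1–6: 1; 1–3: 1; 1–0: 1; 1–9: 1; 1–8: 1; 7–2: 1; 7–10: 1; 7–4: 1; 7–3: 1; 7–0: 1; 7–9: 1 … (+27 more pairs).
All other pairs contribute 0.
Summing the contributions gives betweenness(5) = 41.

41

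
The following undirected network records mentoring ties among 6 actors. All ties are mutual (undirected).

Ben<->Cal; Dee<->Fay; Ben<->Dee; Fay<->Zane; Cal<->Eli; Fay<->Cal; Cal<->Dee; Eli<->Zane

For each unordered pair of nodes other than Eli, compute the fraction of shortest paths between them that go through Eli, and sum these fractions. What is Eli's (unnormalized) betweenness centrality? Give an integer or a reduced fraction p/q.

Pairs whose geodesics pass through Eli — Zane–Ben: 1/3; Zane–Cal: 1/2.
All other pairs contribute 0.
Summing the contributions gives betweenness(Eli) = 5/6.

5/6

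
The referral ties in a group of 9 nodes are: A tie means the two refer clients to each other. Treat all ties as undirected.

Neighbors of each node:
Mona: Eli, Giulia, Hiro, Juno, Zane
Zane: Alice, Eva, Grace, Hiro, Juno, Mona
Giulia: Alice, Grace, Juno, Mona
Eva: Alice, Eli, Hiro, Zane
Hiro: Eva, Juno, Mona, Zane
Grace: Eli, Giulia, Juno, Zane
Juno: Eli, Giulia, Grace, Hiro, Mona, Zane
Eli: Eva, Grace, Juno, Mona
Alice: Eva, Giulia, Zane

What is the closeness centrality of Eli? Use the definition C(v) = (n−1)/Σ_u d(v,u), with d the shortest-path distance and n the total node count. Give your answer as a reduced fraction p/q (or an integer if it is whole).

2/3

Distances from Eli: Alice:2, Eva:1, Giulia:2, Grace:1, Hiro:2, Juno:1, Mona:1, Zane:2. Sum = 12.
n = 9, so closeness = 8/12 = 2/3.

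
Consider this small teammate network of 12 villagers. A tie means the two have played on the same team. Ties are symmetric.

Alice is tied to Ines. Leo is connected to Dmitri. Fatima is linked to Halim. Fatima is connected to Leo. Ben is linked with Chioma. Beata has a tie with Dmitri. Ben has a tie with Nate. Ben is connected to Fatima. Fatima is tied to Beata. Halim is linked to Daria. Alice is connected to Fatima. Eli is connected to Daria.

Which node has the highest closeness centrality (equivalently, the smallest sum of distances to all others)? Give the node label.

Fatima

Farness (sum of distances to all others) for each node — Alice:26, Beata:26, Ben:24, Chioma:34, Daria:32, Dmitri:34, Eli:42, Fatima:18, Halim:24, Ines:36, Leo:26, Nate:34.
The smallest farness is 18, for Fatima, so Fatima has the highest closeness.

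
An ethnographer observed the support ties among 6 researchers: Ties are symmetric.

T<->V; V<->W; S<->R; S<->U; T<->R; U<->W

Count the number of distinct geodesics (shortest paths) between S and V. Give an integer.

The shortest distance is 3. The length-3 paths are: S–U–W–V; S–R–T–V.
That gives 2 distinct shortest paths.

2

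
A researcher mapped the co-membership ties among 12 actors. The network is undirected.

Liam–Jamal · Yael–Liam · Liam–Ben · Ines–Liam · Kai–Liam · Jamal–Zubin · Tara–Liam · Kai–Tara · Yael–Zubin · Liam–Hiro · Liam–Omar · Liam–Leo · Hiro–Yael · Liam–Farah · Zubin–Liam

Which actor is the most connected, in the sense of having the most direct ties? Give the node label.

Degrees — Ben:1, Farah:1, Hiro:2, Ines:1, Jamal:2, Kai:2, Leo:1, Liam:11, Omar:1, Tara:2, Yael:3, Zubin:3.
The maximum is 11, attained only by Liam.

Liam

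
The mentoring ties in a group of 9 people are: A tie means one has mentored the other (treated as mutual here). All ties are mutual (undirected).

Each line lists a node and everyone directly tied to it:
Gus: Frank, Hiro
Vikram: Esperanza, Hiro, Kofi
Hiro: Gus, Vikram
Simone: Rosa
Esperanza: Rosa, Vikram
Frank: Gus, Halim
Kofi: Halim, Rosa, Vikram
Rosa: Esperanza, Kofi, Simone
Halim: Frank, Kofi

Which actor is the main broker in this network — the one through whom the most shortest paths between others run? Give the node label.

Kofi

Unnormalized betweenness of each node: Esperanza:8/3, Frank:8/3, Gus:7/3, Halim:16/3, Hiro:14/3, Kofi:11, Rosa:25/3, Simone:0, Vikram:9.
Kofi has the largest value, 11, making it the main broker — the node through which the most shortest paths run.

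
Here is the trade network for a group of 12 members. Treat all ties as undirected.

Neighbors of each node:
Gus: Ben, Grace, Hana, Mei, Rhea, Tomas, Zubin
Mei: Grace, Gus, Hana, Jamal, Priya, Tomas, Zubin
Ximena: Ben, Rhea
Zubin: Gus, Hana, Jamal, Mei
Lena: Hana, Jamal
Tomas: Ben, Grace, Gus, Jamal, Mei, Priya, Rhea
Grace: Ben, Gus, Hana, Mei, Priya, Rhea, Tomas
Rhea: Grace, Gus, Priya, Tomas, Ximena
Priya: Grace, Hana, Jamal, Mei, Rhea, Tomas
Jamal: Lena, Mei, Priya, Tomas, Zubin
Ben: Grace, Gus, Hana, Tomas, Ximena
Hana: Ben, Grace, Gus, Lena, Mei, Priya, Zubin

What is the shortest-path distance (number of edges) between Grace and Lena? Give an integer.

One shortest route is Grace – Hana – Lena, which uses 2 edges, and Grace and Lena are not directly tied, so nothing shorter exists. So d(Grace,Lena) = 2.

2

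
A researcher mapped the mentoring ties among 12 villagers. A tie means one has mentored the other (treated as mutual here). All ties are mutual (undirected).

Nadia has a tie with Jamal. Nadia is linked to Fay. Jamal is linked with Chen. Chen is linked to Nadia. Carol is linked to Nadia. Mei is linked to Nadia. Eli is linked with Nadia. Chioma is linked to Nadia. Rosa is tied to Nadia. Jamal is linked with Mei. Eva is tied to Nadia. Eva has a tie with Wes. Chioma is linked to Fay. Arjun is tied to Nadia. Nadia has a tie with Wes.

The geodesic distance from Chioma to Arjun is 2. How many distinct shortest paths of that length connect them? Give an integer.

1

The shortest distance is 2, and the only length-2 path is Chioma–Nadia–Arjun. So there is exactly 1 shortest path.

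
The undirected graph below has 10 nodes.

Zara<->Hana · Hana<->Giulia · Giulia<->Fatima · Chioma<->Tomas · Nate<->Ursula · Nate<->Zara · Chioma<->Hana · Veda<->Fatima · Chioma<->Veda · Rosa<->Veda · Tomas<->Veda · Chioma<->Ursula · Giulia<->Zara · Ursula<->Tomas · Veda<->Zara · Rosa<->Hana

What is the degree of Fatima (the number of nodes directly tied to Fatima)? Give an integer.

2

Fatima is directly tied to Giulia and Veda. That is 2 neighbors, so the degree of Fatima is 2.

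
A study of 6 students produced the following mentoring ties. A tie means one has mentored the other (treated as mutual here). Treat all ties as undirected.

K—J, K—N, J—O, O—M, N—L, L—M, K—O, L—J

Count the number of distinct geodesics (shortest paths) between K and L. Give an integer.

The shortest distance is 2. The length-2 paths are: K–J–L; K–N–L.
That gives 2 distinct shortest paths.

2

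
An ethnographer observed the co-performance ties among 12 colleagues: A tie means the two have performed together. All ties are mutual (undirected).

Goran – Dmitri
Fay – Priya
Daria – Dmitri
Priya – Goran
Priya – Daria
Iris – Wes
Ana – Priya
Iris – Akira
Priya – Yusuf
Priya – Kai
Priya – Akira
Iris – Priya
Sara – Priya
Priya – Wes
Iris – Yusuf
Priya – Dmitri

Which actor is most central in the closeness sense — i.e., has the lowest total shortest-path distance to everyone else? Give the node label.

Priya

Farness (sum of distances to all others) for each node — Akira:20, Ana:21, Daria:20, Dmitri:19, Fay:21, Goran:20, Iris:18, Kai:21, Priya:11, Sara:21, Wes:20, Yusuf:20.
The smallest farness is 11, for Priya, so Priya has the highest closeness.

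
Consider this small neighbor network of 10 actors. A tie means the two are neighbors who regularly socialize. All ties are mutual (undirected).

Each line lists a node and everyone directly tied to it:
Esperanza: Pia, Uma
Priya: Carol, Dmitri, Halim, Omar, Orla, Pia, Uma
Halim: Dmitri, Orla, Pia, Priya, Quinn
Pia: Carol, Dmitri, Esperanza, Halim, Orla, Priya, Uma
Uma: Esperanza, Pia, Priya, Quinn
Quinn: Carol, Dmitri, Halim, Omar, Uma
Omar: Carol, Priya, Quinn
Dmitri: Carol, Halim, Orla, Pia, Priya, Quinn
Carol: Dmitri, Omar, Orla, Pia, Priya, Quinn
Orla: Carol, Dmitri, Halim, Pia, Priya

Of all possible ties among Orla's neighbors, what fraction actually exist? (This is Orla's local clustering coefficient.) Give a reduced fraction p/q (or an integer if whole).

9/10

Orla's neighbors: Carol, Dmitri, Halim, Pia, and Priya (k = 5).
Possible neighbor pairs: C(5,2) = 10. Edges among them: Carol–Dmitri, Carol–Pia, Carol–Priya, Dmitri–Halim, Dmitri–Pia, Dmitri–Priya, Halim–Pia, Halim–Priya, Pia–Priya → e = 9.
Clustering(Orla) = 9/10.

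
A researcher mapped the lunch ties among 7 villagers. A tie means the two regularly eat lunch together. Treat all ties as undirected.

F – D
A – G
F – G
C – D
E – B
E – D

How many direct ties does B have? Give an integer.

1

B is directly tied to E. That is 1 neighbor, so the degree of B is 1.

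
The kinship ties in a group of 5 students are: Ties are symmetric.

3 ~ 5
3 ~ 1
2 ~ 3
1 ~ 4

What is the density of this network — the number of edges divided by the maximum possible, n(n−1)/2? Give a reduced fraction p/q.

2/5

There are 4 edges and 5 nodes, so the maximum possible is C(5,2) = 10.
Density = 4/10 = 2/5.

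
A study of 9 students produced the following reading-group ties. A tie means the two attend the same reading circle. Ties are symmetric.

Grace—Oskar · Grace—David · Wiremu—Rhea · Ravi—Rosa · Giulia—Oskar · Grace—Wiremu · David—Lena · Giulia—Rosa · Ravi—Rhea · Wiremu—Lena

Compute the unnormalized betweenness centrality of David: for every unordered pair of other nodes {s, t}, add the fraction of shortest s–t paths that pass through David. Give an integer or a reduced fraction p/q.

3/2

Pairs whose geodesics pass through David — Giulia–Lena: 1/2; Oskar–Lena: 1/2; Grace–Lena: 1/2.
All other pairs contribute 0.
Summing the contributions gives betweenness(David) = 3/2.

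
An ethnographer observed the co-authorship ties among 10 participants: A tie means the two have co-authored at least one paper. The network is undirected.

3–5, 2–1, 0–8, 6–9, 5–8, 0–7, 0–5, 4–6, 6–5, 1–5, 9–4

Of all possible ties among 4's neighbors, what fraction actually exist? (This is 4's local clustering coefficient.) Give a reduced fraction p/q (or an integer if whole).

1

4's neighbors: 6 and 9 (k = 2).
Possible neighbor pairs: C(2,2) = 1. Edges among them: 6–9 → e = 1.
Clustering(4) = 1/1.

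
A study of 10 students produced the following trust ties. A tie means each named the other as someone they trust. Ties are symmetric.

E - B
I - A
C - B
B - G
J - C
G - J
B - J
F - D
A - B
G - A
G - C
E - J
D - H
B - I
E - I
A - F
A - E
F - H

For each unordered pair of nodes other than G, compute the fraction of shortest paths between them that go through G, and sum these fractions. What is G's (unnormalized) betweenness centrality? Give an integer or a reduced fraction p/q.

10/3

Pairs whose geodesics pass through G — C–A: 1/2; C–D: 1/2; C–H: 1/2; C–F: 1/2; J–A: 1/3; J–D: 1/3; J–H: 1/3; J–F: 1/3.
All other pairs contribute 0.
Summing the contributions gives betweenness(G) = 10/3.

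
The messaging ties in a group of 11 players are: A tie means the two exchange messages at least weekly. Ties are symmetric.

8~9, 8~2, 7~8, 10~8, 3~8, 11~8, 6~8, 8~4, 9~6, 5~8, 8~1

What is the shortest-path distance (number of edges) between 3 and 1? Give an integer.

One shortest route is 3 – 8 – 1, which uses 2 edges, and 3 and 1 are not directly tied, so nothing shorter exists. So d(3,1) = 2.

2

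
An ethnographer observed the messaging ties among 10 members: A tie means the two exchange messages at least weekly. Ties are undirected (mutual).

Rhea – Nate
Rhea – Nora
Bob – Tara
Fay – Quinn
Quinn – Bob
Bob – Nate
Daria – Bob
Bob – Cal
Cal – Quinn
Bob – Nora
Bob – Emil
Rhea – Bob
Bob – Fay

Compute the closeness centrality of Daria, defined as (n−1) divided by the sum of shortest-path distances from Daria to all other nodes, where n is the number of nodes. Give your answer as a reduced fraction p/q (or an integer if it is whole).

Distances from Daria: Bob:1, Cal:2, Emil:2, Fay:2, Nate:2, Nora:2, Quinn:2, Rhea:2, Tara:2. Sum = 17.
n = 10, so closeness = 9/17.

9/17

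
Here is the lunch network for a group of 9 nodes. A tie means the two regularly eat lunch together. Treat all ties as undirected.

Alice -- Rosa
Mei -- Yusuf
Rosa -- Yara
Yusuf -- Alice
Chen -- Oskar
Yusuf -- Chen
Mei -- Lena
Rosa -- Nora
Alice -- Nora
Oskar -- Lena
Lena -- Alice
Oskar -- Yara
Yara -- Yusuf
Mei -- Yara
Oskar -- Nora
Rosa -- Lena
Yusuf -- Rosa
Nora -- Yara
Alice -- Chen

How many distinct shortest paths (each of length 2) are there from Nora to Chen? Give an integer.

The shortest distance is 2. The length-2 paths are: Nora–Alice–Chen; Nora–Oskar–Chen.
That gives 2 distinct shortest paths.

2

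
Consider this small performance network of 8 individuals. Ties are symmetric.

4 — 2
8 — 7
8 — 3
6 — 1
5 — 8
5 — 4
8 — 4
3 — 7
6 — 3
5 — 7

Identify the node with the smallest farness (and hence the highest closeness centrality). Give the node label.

8

Farness (sum of distances to all others) for each node — 1:22, 2:20, 3:12, 4:14, 5:14, 6:16, 7:13, 8:11.
The smallest farness is 11, for 8, so 8 has the highest closeness.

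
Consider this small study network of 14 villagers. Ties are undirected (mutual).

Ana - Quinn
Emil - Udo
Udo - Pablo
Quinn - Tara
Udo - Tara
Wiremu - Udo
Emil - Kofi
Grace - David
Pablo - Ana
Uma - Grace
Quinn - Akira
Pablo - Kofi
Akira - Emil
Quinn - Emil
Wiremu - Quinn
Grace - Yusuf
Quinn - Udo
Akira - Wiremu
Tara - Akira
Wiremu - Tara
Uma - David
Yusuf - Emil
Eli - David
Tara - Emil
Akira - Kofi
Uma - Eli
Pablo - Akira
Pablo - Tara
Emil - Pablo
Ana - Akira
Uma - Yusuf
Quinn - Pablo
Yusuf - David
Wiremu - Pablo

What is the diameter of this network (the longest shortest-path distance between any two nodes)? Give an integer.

Eccentricity of each node (its greatest distance to any other): Akira:4, Ana:5, David:4, Eli:5, Emil:3, Grace:4, Kofi:4, Pablo:4, Quinn:4, Tara:4, Udo:4, Uma:4, Wiremu:5, Yusuf:3.
The maximum eccentricity is 5, realized for instance by the pair Eli–Wiremu via Eli – David – Yusuf – Emil – Akira – Wiremu. So the diameter is 5.

5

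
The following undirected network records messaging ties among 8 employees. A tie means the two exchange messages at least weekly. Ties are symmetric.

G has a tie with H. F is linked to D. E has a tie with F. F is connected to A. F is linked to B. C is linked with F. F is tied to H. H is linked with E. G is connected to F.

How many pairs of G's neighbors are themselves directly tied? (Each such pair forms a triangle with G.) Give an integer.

G's neighbors: F and H.
Neighbor pairs that are themselves tied: G–F–H. Each forms one triangle with G, for 1 in total.

1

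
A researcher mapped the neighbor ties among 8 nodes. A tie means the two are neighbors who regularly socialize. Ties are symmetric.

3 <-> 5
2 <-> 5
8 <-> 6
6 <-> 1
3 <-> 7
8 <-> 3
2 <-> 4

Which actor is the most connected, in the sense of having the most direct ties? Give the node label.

3

Degrees — 1:1, 2:2, 3:3, 4:1, 5:2, 6:2, 7:1, 8:2.
The maximum is 3, attained only by 3.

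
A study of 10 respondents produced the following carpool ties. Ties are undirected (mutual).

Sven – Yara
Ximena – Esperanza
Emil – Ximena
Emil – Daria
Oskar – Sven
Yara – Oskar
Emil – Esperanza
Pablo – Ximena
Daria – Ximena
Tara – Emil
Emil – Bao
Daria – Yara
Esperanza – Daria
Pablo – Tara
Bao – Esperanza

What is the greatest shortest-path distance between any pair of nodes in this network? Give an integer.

4

Eccentricity of each node (its greatest distance to any other): Bao:4, Daria:2, Emil:3, Esperanza:3, Oskar:4, Pablo:4, Sven:4, Tara:4, Ximena:3, Yara:3.
The maximum eccentricity is 4, realized for instance by the pair Tara–Oskar via Tara – Emil – Daria – Yara – Oskar. So the diameter is 4.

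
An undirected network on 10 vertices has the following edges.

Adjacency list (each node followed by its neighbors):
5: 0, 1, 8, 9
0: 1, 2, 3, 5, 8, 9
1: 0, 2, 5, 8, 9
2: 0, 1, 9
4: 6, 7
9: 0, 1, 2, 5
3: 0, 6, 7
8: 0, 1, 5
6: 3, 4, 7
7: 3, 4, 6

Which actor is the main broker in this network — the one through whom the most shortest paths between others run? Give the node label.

Unnormalized betweenness of each node: 0:127/6, 1:7/6, 2:0, 3:18, 4:0, 5:1/3, 6:7/2, 7:7/2, 8:0, 9:1/3.
0 has the largest value, 127/6, making it the main broker — the node through which the most shortest paths run.

0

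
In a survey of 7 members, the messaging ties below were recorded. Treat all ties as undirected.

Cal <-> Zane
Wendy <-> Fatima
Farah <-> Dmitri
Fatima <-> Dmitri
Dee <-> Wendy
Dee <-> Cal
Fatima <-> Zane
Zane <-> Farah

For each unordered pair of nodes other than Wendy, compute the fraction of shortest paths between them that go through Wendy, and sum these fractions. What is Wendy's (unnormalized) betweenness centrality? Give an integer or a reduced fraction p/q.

Pairs whose geodesics pass through Wendy — Dmitri–Dee: 1; Fatima–Dee: 1.
All other pairs contribute 0.
Summing the contributions gives betweenness(Wendy) = 2.

2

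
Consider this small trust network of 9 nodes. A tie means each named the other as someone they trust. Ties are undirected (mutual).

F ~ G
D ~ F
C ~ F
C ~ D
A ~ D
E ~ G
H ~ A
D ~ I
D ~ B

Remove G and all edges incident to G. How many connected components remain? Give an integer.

2

Without G, the remaining ties split the others into: {A, B, C, D, F, H, I}; {E}.
That's 2 separate components.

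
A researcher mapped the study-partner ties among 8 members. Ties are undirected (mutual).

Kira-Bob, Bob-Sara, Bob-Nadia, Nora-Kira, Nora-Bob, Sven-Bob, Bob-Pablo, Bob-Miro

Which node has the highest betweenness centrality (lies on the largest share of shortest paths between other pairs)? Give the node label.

Bob

Unnormalized betweenness of each node: Bob:20, Kira:0, Miro:0, Nadia:0, Nora:0, Pablo:0, Sara:0, Sven:0.
Bob has the largest value, 20, making it the main broker — the node through which the most shortest paths run.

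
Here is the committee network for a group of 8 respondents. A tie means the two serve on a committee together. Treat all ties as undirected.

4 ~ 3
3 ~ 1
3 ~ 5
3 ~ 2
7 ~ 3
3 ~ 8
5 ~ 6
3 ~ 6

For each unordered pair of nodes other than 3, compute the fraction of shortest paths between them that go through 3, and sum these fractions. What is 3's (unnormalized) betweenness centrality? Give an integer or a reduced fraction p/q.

Pairs whose geodesics pass through 3 — 8–4: 1; 8–7: 1; 8–6: 1; 8–1: 1; 8–2: 1; 8–5: 1; 4–7: 1; 4–6: 1; 4–1: 1; 4–2: 1; 4–5: 1; 7–6: 1; 7–1: 1; 7–2: 1 … (+6 more pairs).
All other pairs contribute 0.
Summing the contributions gives betweenness(3) = 20.

20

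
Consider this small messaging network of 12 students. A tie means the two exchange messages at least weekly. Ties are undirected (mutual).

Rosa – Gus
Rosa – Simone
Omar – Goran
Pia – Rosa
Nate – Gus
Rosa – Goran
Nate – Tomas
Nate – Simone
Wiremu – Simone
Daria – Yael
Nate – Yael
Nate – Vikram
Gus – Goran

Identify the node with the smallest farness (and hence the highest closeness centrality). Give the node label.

Farness (sum of distances to all others) for each node — Daria:37, Goran:25, Gus:21, Nate:19, Omar:35, Pia:33, Rosa:23, Simone:21, Tomas:29, Vikram:29, Wiremu:31, Yael:27.
The smallest farness is 19, for Nate, so Nate has the highest closeness.

Nate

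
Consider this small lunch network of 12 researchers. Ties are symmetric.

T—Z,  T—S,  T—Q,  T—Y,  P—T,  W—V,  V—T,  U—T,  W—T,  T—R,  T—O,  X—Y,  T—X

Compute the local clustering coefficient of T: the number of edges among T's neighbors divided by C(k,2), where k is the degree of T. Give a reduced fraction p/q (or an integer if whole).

2/55

T's neighbors: O, P, Q, R, S, U, V, W, X, Y, and Z (k = 11).
Possible neighbor pairs: C(11,2) = 55. Edges among them: V–W, X–Y → e = 2.
Clustering(T) = 2/55.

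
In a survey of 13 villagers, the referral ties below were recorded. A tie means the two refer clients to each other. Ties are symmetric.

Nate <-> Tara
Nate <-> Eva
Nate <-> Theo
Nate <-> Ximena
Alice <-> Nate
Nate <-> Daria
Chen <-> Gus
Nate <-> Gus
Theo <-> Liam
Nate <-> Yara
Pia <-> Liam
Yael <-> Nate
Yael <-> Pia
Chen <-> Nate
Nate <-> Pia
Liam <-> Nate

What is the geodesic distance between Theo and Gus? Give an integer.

2

One shortest route is Theo – Nate – Gus, which uses 2 edges, and Theo and Gus are not directly tied, so nothing shorter exists. So d(Theo,Gus) = 2.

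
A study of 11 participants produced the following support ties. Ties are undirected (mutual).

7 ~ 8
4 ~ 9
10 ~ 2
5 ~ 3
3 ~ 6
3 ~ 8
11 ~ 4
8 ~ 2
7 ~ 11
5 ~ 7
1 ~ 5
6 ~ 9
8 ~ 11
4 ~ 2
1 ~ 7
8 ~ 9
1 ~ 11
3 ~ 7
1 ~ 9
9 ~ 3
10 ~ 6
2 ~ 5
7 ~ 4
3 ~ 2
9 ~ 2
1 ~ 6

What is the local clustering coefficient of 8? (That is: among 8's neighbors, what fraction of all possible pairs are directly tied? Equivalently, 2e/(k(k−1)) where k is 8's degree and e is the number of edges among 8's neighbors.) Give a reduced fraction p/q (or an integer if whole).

1/2

8's neighbors: 2, 3, 7, 9, and 11 (k = 5).
Possible neighbor pairs: C(5,2) = 10. Edges among them: 2–3, 2–9, 3–7, 3–9, 7–11 → e = 5.
Clustering(8) = 5/10 = 1/2.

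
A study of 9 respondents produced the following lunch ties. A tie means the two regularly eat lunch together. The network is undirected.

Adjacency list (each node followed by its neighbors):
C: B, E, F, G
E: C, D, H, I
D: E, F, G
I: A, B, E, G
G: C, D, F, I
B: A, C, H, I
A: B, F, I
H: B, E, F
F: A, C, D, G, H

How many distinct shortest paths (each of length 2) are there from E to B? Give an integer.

The shortest distance is 2. The length-2 paths are: E–I–B; E–C–B; E–H–B.
That gives 3 distinct shortest paths.

3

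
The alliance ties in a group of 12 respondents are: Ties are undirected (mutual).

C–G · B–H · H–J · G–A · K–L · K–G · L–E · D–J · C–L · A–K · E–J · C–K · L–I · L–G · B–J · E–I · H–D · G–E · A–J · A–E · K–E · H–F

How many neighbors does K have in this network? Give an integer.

K is directly tied to A, C, E, G, and L. That is 5 neighbors, so the degree of K is 5.

5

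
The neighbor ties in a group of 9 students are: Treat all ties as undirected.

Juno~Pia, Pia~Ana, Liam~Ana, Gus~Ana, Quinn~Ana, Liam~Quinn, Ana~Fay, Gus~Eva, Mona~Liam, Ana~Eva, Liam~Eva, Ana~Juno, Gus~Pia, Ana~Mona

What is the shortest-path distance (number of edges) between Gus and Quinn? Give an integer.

2

One shortest route is Gus – Ana – Quinn, which uses 2 edges, and Gus and Quinn are not directly tied, so nothing shorter exists. So d(Gus,Quinn) = 2.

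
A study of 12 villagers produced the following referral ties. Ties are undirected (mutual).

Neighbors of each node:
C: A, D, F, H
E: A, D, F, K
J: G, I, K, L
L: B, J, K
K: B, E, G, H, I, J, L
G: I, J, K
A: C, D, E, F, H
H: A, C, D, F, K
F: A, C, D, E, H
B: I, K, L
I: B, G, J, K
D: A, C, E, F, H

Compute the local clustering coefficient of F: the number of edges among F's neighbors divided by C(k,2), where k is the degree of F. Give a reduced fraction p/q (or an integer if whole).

4/5

F's neighbors: A, C, D, E, and H (k = 5).
Possible neighbor pairs: C(5,2) = 10. Edges among them: A–C, A–D, A–E, A–H, C–D, C–H, D–E, D–H → e = 8.
Clustering(F) = 8/10 = 4/5.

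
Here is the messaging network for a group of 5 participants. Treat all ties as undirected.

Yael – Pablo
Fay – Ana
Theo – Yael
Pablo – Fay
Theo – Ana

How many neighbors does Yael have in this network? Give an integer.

Yael is directly tied to Pablo and Theo. That is 2 neighbors, so the degree of Yael is 2.

2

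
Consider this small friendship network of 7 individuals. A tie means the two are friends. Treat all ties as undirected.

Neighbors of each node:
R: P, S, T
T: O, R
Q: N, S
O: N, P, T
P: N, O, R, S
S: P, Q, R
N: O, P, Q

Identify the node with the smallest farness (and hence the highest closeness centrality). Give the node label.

P

Farness (sum of distances to all others) for each node — N:9, O:9, P:8, Q:11, R:9, S:9, T:11.
The smallest farness is 8, for P, so P has the highest closeness.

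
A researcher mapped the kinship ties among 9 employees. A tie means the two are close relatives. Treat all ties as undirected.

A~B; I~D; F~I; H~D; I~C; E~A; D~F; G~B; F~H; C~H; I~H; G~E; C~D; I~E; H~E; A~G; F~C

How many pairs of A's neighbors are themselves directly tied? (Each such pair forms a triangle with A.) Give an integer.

2

A's neighbors: B, E, and G.
Neighbor pairs that are themselves tied: A–B–G; A–E–G. Each forms one triangle with A, for 2 in total.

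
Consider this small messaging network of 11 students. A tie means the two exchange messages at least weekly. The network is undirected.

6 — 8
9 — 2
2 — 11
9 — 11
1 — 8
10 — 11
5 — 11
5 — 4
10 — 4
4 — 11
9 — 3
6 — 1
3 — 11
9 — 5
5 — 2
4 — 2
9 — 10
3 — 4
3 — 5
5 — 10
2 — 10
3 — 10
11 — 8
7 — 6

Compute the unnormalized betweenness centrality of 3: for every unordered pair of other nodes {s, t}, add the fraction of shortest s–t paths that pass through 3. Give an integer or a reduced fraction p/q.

1/5

Pairs whose geodesics pass through 3 — 9–4: 1/5.
All other pairs contribute 0.
Summing the contributions gives betweenness(3) = 1/5.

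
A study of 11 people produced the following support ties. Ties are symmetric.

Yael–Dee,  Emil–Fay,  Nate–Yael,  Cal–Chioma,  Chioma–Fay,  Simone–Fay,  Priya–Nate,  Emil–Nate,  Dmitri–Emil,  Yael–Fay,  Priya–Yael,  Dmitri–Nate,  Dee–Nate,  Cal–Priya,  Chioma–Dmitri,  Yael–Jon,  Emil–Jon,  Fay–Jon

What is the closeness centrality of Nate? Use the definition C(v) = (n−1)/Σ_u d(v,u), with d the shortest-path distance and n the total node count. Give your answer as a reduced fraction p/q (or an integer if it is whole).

5/8

Distances from Nate: Cal:2, Chioma:2, Dee:1, Dmitri:1, Emil:1, Fay:2, Jon:2, Priya:1, Simone:3, Yael:1. Sum = 16.
n = 11, so closeness = 10/16 = 5/8.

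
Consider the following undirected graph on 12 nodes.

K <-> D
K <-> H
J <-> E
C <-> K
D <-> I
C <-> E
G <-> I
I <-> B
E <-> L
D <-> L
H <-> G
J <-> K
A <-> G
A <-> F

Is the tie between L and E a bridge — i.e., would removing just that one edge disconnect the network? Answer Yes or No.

Even without that edge, L still reaches E via L – D – K – J – E, so the network stays connected. Not a bridge.

No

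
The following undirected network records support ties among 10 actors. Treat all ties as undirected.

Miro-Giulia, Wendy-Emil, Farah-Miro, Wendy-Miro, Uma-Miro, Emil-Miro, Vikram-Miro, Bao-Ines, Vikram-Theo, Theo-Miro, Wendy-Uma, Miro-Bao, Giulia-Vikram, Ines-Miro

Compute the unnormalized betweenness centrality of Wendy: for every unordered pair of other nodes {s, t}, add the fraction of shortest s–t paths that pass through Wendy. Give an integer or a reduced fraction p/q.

Pairs whose geodesics pass through Wendy — Emil–Uma: 1/2.
All other pairs contribute 0.
Summing the contributions gives betweenness(Wendy) = 1/2.

1/2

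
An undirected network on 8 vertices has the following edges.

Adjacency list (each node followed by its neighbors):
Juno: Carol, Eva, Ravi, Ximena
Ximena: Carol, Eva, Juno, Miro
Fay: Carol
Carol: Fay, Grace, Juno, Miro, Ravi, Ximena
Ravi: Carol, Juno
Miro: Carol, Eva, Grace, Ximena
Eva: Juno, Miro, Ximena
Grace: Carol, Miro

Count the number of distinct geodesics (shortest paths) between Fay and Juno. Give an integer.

The shortest distance is 2, and the only length-2 path is Fay–Carol–Juno. So there is exactly 1 shortest path.

1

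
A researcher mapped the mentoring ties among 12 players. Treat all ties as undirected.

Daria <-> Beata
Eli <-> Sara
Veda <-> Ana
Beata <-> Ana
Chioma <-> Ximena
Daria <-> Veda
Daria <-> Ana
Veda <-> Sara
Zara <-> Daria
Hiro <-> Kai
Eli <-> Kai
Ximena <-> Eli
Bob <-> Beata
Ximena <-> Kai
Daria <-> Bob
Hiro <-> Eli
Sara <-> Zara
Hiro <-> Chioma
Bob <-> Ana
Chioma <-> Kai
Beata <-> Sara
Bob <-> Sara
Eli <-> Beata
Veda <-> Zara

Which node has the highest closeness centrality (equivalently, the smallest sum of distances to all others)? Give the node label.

Farness (sum of distances to all others) for each node — Ana:23, Beata:18, Bob:23, Chioma:31, Daria:22, Eli:17, Hiro:24, Kai:23, Sara:18, Veda:23, Ximena:24, Zara:24.
The smallest farness is 17, for Eli, so Eli has the highest closeness.

Eli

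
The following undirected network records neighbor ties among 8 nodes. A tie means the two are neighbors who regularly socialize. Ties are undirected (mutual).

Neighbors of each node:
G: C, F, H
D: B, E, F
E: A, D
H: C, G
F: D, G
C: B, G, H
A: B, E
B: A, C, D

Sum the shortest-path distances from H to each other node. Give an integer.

Distances from H: A:3, B:2, C:1, D:3, E:4, F:2, G:1.
Sum = 3 + 2 + 1 + 3 + 4 + 2 + 1 = 16.

16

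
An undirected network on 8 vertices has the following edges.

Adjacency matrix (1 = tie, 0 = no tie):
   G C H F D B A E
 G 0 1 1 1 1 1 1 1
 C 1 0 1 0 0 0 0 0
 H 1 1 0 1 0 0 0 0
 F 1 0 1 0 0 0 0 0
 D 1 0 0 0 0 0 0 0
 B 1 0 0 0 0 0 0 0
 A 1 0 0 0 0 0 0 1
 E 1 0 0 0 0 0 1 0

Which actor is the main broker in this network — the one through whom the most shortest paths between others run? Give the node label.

Unnormalized betweenness of each node: A:0, B:0, C:0, D:0, E:0, F:0, G:35/2, H:1/2.
G has the largest value, 35/2, making it the main broker — the node through which the most shortest paths run.

G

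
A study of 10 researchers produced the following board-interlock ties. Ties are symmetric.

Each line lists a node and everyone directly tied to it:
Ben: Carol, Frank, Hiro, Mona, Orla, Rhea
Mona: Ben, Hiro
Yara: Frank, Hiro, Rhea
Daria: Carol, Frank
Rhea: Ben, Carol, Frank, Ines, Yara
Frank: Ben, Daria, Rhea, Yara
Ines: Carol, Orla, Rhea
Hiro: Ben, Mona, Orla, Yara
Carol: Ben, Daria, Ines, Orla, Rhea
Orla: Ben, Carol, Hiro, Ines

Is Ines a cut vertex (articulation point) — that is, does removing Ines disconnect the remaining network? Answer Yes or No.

No

Even without Ines, every remaining node can still reach every other (the residual graph is connected), so Ines is not a cut vertex.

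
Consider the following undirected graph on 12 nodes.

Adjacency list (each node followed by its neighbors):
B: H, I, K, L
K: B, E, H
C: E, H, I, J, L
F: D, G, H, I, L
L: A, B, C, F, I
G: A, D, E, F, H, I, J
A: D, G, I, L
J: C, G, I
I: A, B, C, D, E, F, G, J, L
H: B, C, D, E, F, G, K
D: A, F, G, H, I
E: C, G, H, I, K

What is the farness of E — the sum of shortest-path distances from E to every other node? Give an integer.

Distances from E: A:2, B:2, C:1, D:2, F:2, G:1, H:1, I:1, J:2, K:1, L:2.
Sum = 2 + 2 + 1 + 2 + 2 + 1 + 1 + 1 + 2 + 1 + 2 = 17.

17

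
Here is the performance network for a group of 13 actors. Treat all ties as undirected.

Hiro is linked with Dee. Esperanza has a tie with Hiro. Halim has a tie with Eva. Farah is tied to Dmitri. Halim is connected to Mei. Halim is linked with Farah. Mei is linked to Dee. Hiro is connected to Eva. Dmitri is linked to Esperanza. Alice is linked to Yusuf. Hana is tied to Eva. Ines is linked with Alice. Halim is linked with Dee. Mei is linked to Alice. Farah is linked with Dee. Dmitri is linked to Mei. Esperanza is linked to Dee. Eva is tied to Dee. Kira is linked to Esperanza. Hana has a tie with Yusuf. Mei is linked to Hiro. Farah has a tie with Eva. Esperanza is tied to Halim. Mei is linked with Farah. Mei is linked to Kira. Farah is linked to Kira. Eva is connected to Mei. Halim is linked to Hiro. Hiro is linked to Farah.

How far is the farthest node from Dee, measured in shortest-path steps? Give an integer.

Distances from Dee: Alice:2, Dmitri:2, Esperanza:1, Eva:1, Farah:1, Halim:1, Hana:2, Hiro:1, Ines:3, Kira:2, Mei:1, Yusuf:3.
The largest is 3 (to Yusuf and Ines), so the eccentricity of Dee is 3.

3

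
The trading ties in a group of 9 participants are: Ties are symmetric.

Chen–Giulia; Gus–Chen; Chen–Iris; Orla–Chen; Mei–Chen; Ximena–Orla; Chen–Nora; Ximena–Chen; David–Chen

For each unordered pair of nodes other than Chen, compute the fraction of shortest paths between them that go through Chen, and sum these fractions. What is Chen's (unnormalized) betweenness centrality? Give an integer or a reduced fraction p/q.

Pairs whose geodesics pass through Chen — Nora–David: 1; Nora–Iris: 1; Nora–Ximena: 1; Nora–Mei: 1; Nora–Orla: 1; Nora–Gus: 1; Nora–Giulia: 1; David–Iris: 1; David–Ximena: 1; David–Mei: 1; David–Orla: 1; David–Gus: 1; David–Giulia: 1; Iris–Ximena: 1 … (+13 more pairs).
All other pairs contribute 0.
Summing the contributions gives betweenness(Chen) = 27.

27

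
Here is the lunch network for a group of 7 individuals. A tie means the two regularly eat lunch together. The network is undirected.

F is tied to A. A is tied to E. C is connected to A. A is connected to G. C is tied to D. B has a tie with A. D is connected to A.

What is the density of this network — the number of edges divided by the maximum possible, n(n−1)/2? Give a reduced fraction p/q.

There are 7 edges and 7 nodes, so the maximum possible is C(7,2) = 21.
Density = 7/21 = 1/3.

1/3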